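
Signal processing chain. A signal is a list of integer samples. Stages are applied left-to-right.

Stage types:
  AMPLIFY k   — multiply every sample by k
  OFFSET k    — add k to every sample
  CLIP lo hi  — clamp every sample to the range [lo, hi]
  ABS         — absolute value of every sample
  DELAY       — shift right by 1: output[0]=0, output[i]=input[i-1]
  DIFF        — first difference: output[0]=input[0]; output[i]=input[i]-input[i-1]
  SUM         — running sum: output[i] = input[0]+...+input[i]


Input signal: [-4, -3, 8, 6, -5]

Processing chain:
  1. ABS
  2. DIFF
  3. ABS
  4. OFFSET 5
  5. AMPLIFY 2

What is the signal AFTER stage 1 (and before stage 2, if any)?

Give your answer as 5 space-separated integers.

Answer: 4 3 8 6 5

Derivation:
Input: [-4, -3, 8, 6, -5]
Stage 1 (ABS): |-4|=4, |-3|=3, |8|=8, |6|=6, |-5|=5 -> [4, 3, 8, 6, 5]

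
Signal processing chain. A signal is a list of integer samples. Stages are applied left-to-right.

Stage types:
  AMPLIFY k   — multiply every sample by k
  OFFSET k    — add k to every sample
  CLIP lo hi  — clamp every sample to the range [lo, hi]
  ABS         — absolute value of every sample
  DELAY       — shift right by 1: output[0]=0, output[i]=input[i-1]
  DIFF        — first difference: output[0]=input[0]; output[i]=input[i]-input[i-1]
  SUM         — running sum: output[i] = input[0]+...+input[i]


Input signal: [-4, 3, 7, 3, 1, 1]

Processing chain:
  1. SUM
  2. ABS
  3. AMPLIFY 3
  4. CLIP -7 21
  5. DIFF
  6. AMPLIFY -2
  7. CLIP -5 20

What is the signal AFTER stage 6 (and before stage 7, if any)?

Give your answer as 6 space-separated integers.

Answer: -24 18 -30 -6 0 0

Derivation:
Input: [-4, 3, 7, 3, 1, 1]
Stage 1 (SUM): sum[0..0]=-4, sum[0..1]=-1, sum[0..2]=6, sum[0..3]=9, sum[0..4]=10, sum[0..5]=11 -> [-4, -1, 6, 9, 10, 11]
Stage 2 (ABS): |-4|=4, |-1|=1, |6|=6, |9|=9, |10|=10, |11|=11 -> [4, 1, 6, 9, 10, 11]
Stage 3 (AMPLIFY 3): 4*3=12, 1*3=3, 6*3=18, 9*3=27, 10*3=30, 11*3=33 -> [12, 3, 18, 27, 30, 33]
Stage 4 (CLIP -7 21): clip(12,-7,21)=12, clip(3,-7,21)=3, clip(18,-7,21)=18, clip(27,-7,21)=21, clip(30,-7,21)=21, clip(33,-7,21)=21 -> [12, 3, 18, 21, 21, 21]
Stage 5 (DIFF): s[0]=12, 3-12=-9, 18-3=15, 21-18=3, 21-21=0, 21-21=0 -> [12, -9, 15, 3, 0, 0]
Stage 6 (AMPLIFY -2): 12*-2=-24, -9*-2=18, 15*-2=-30, 3*-2=-6, 0*-2=0, 0*-2=0 -> [-24, 18, -30, -6, 0, 0]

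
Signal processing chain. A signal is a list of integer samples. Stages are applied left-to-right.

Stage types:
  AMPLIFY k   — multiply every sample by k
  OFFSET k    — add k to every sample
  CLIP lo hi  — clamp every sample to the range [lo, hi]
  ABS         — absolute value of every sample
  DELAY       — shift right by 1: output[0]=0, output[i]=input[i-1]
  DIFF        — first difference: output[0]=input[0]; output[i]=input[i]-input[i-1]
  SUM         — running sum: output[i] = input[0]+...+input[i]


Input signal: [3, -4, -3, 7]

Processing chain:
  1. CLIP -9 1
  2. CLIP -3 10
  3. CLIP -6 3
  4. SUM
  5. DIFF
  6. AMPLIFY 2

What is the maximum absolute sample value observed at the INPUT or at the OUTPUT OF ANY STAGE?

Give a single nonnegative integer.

Answer: 7

Derivation:
Input: [3, -4, -3, 7] (max |s|=7)
Stage 1 (CLIP -9 1): clip(3,-9,1)=1, clip(-4,-9,1)=-4, clip(-3,-9,1)=-3, clip(7,-9,1)=1 -> [1, -4, -3, 1] (max |s|=4)
Stage 2 (CLIP -3 10): clip(1,-3,10)=1, clip(-4,-3,10)=-3, clip(-3,-3,10)=-3, clip(1,-3,10)=1 -> [1, -3, -3, 1] (max |s|=3)
Stage 3 (CLIP -6 3): clip(1,-6,3)=1, clip(-3,-6,3)=-3, clip(-3,-6,3)=-3, clip(1,-6,3)=1 -> [1, -3, -3, 1] (max |s|=3)
Stage 4 (SUM): sum[0..0]=1, sum[0..1]=-2, sum[0..2]=-5, sum[0..3]=-4 -> [1, -2, -5, -4] (max |s|=5)
Stage 5 (DIFF): s[0]=1, -2-1=-3, -5--2=-3, -4--5=1 -> [1, -3, -3, 1] (max |s|=3)
Stage 6 (AMPLIFY 2): 1*2=2, -3*2=-6, -3*2=-6, 1*2=2 -> [2, -6, -6, 2] (max |s|=6)
Overall max amplitude: 7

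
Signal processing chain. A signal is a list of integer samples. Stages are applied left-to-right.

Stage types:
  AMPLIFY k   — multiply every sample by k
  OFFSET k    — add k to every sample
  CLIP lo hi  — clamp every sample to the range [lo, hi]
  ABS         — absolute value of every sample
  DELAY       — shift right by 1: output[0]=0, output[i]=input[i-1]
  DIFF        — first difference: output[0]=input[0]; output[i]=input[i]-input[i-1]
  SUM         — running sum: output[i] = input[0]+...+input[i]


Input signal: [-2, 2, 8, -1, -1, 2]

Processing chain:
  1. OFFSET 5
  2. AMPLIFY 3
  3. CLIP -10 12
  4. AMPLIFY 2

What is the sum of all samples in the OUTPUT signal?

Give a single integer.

Input: [-2, 2, 8, -1, -1, 2]
Stage 1 (OFFSET 5): -2+5=3, 2+5=7, 8+5=13, -1+5=4, -1+5=4, 2+5=7 -> [3, 7, 13, 4, 4, 7]
Stage 2 (AMPLIFY 3): 3*3=9, 7*3=21, 13*3=39, 4*3=12, 4*3=12, 7*3=21 -> [9, 21, 39, 12, 12, 21]
Stage 3 (CLIP -10 12): clip(9,-10,12)=9, clip(21,-10,12)=12, clip(39,-10,12)=12, clip(12,-10,12)=12, clip(12,-10,12)=12, clip(21,-10,12)=12 -> [9, 12, 12, 12, 12, 12]
Stage 4 (AMPLIFY 2): 9*2=18, 12*2=24, 12*2=24, 12*2=24, 12*2=24, 12*2=24 -> [18, 24, 24, 24, 24, 24]
Output sum: 138

Answer: 138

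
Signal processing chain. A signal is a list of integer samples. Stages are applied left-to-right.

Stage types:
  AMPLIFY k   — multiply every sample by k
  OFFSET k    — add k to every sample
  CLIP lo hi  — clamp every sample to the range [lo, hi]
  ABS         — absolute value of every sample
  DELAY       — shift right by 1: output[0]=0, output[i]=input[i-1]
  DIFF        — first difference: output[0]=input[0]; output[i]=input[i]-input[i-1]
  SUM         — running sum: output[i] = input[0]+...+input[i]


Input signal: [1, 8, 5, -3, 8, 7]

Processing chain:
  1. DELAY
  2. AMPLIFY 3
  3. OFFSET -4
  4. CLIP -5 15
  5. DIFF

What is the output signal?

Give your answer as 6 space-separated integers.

Answer: -4 3 16 -4 -16 20

Derivation:
Input: [1, 8, 5, -3, 8, 7]
Stage 1 (DELAY): [0, 1, 8, 5, -3, 8] = [0, 1, 8, 5, -3, 8] -> [0, 1, 8, 5, -3, 8]
Stage 2 (AMPLIFY 3): 0*3=0, 1*3=3, 8*3=24, 5*3=15, -3*3=-9, 8*3=24 -> [0, 3, 24, 15, -9, 24]
Stage 3 (OFFSET -4): 0+-4=-4, 3+-4=-1, 24+-4=20, 15+-4=11, -9+-4=-13, 24+-4=20 -> [-4, -1, 20, 11, -13, 20]
Stage 4 (CLIP -5 15): clip(-4,-5,15)=-4, clip(-1,-5,15)=-1, clip(20,-5,15)=15, clip(11,-5,15)=11, clip(-13,-5,15)=-5, clip(20,-5,15)=15 -> [-4, -1, 15, 11, -5, 15]
Stage 5 (DIFF): s[0]=-4, -1--4=3, 15--1=16, 11-15=-4, -5-11=-16, 15--5=20 -> [-4, 3, 16, -4, -16, 20]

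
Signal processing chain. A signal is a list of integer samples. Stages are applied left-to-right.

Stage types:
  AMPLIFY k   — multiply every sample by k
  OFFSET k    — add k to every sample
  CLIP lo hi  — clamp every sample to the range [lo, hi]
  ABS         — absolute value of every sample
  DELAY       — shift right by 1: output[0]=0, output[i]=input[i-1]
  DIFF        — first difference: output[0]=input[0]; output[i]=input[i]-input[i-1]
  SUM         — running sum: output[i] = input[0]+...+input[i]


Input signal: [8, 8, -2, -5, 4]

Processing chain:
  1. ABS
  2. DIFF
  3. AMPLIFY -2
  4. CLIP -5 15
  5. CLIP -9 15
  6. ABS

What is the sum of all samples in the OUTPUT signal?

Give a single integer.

Input: [8, 8, -2, -5, 4]
Stage 1 (ABS): |8|=8, |8|=8, |-2|=2, |-5|=5, |4|=4 -> [8, 8, 2, 5, 4]
Stage 2 (DIFF): s[0]=8, 8-8=0, 2-8=-6, 5-2=3, 4-5=-1 -> [8, 0, -6, 3, -1]
Stage 3 (AMPLIFY -2): 8*-2=-16, 0*-2=0, -6*-2=12, 3*-2=-6, -1*-2=2 -> [-16, 0, 12, -6, 2]
Stage 4 (CLIP -5 15): clip(-16,-5,15)=-5, clip(0,-5,15)=0, clip(12,-5,15)=12, clip(-6,-5,15)=-5, clip(2,-5,15)=2 -> [-5, 0, 12, -5, 2]
Stage 5 (CLIP -9 15): clip(-5,-9,15)=-5, clip(0,-9,15)=0, clip(12,-9,15)=12, clip(-5,-9,15)=-5, clip(2,-9,15)=2 -> [-5, 0, 12, -5, 2]
Stage 6 (ABS): |-5|=5, |0|=0, |12|=12, |-5|=5, |2|=2 -> [5, 0, 12, 5, 2]
Output sum: 24

Answer: 24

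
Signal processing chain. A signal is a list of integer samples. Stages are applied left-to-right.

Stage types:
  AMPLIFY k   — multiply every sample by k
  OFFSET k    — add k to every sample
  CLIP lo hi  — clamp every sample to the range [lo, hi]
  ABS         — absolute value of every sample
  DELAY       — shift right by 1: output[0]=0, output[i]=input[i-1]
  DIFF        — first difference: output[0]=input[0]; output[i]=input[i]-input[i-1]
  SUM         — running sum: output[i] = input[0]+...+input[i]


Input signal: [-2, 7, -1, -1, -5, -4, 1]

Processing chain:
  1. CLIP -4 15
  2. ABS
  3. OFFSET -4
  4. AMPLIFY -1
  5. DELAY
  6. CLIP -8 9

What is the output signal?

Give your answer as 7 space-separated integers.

Answer: 0 2 -3 3 3 0 0

Derivation:
Input: [-2, 7, -1, -1, -5, -4, 1]
Stage 1 (CLIP -4 15): clip(-2,-4,15)=-2, clip(7,-4,15)=7, clip(-1,-4,15)=-1, clip(-1,-4,15)=-1, clip(-5,-4,15)=-4, clip(-4,-4,15)=-4, clip(1,-4,15)=1 -> [-2, 7, -1, -1, -4, -4, 1]
Stage 2 (ABS): |-2|=2, |7|=7, |-1|=1, |-1|=1, |-4|=4, |-4|=4, |1|=1 -> [2, 7, 1, 1, 4, 4, 1]
Stage 3 (OFFSET -4): 2+-4=-2, 7+-4=3, 1+-4=-3, 1+-4=-3, 4+-4=0, 4+-4=0, 1+-4=-3 -> [-2, 3, -3, -3, 0, 0, -3]
Stage 4 (AMPLIFY -1): -2*-1=2, 3*-1=-3, -3*-1=3, -3*-1=3, 0*-1=0, 0*-1=0, -3*-1=3 -> [2, -3, 3, 3, 0, 0, 3]
Stage 5 (DELAY): [0, 2, -3, 3, 3, 0, 0] = [0, 2, -3, 3, 3, 0, 0] -> [0, 2, -3, 3, 3, 0, 0]
Stage 6 (CLIP -8 9): clip(0,-8,9)=0, clip(2,-8,9)=2, clip(-3,-8,9)=-3, clip(3,-8,9)=3, clip(3,-8,9)=3, clip(0,-8,9)=0, clip(0,-8,9)=0 -> [0, 2, -3, 3, 3, 0, 0]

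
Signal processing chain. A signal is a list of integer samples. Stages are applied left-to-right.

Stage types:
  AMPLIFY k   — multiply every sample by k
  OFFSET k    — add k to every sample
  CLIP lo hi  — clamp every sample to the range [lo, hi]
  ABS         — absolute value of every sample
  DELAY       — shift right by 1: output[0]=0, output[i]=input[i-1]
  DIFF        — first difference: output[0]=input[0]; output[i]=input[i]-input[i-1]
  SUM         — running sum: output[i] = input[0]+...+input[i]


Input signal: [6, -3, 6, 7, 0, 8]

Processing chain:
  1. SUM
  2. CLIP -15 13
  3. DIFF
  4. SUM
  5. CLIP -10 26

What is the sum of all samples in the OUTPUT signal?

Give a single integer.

Answer: 57

Derivation:
Input: [6, -3, 6, 7, 0, 8]
Stage 1 (SUM): sum[0..0]=6, sum[0..1]=3, sum[0..2]=9, sum[0..3]=16, sum[0..4]=16, sum[0..5]=24 -> [6, 3, 9, 16, 16, 24]
Stage 2 (CLIP -15 13): clip(6,-15,13)=6, clip(3,-15,13)=3, clip(9,-15,13)=9, clip(16,-15,13)=13, clip(16,-15,13)=13, clip(24,-15,13)=13 -> [6, 3, 9, 13, 13, 13]
Stage 3 (DIFF): s[0]=6, 3-6=-3, 9-3=6, 13-9=4, 13-13=0, 13-13=0 -> [6, -3, 6, 4, 0, 0]
Stage 4 (SUM): sum[0..0]=6, sum[0..1]=3, sum[0..2]=9, sum[0..3]=13, sum[0..4]=13, sum[0..5]=13 -> [6, 3, 9, 13, 13, 13]
Stage 5 (CLIP -10 26): clip(6,-10,26)=6, clip(3,-10,26)=3, clip(9,-10,26)=9, clip(13,-10,26)=13, clip(13,-10,26)=13, clip(13,-10,26)=13 -> [6, 3, 9, 13, 13, 13]
Output sum: 57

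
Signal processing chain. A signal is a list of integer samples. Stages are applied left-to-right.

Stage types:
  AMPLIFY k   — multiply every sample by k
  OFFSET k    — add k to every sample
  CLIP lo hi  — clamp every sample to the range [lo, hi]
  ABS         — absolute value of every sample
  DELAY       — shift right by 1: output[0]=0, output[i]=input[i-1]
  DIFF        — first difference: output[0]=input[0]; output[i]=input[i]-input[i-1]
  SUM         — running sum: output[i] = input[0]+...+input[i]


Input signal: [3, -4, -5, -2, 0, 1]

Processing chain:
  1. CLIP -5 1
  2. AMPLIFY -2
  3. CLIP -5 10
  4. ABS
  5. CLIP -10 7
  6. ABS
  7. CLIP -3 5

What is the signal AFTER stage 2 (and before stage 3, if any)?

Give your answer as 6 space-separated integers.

Input: [3, -4, -5, -2, 0, 1]
Stage 1 (CLIP -5 1): clip(3,-5,1)=1, clip(-4,-5,1)=-4, clip(-5,-5,1)=-5, clip(-2,-5,1)=-2, clip(0,-5,1)=0, clip(1,-5,1)=1 -> [1, -4, -5, -2, 0, 1]
Stage 2 (AMPLIFY -2): 1*-2=-2, -4*-2=8, -5*-2=10, -2*-2=4, 0*-2=0, 1*-2=-2 -> [-2, 8, 10, 4, 0, -2]

Answer: -2 8 10 4 0 -2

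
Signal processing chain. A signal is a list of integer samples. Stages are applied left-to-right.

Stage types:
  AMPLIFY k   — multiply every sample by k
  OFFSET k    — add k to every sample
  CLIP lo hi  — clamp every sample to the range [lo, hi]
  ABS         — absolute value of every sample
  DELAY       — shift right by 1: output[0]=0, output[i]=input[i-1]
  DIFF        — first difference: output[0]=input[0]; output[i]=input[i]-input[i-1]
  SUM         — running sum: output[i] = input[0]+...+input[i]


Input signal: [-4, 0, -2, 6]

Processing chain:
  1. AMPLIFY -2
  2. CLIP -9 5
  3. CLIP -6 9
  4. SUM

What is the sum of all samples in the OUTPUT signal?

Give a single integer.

Input: [-4, 0, -2, 6]
Stage 1 (AMPLIFY -2): -4*-2=8, 0*-2=0, -2*-2=4, 6*-2=-12 -> [8, 0, 4, -12]
Stage 2 (CLIP -9 5): clip(8,-9,5)=5, clip(0,-9,5)=0, clip(4,-9,5)=4, clip(-12,-9,5)=-9 -> [5, 0, 4, -9]
Stage 3 (CLIP -6 9): clip(5,-6,9)=5, clip(0,-6,9)=0, clip(4,-6,9)=4, clip(-9,-6,9)=-6 -> [5, 0, 4, -6]
Stage 4 (SUM): sum[0..0]=5, sum[0..1]=5, sum[0..2]=9, sum[0..3]=3 -> [5, 5, 9, 3]
Output sum: 22

Answer: 22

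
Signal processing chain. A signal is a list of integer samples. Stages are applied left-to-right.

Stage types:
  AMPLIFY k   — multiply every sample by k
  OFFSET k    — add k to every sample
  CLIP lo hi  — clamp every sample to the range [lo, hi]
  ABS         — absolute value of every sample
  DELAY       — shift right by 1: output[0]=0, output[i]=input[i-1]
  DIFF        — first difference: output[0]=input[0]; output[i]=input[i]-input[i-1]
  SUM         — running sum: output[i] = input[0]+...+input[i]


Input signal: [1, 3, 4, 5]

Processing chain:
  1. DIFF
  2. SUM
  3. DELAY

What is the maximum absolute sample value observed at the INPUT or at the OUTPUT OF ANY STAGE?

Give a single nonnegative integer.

Input: [1, 3, 4, 5] (max |s|=5)
Stage 1 (DIFF): s[0]=1, 3-1=2, 4-3=1, 5-4=1 -> [1, 2, 1, 1] (max |s|=2)
Stage 2 (SUM): sum[0..0]=1, sum[0..1]=3, sum[0..2]=4, sum[0..3]=5 -> [1, 3, 4, 5] (max |s|=5)
Stage 3 (DELAY): [0, 1, 3, 4] = [0, 1, 3, 4] -> [0, 1, 3, 4] (max |s|=4)
Overall max amplitude: 5

Answer: 5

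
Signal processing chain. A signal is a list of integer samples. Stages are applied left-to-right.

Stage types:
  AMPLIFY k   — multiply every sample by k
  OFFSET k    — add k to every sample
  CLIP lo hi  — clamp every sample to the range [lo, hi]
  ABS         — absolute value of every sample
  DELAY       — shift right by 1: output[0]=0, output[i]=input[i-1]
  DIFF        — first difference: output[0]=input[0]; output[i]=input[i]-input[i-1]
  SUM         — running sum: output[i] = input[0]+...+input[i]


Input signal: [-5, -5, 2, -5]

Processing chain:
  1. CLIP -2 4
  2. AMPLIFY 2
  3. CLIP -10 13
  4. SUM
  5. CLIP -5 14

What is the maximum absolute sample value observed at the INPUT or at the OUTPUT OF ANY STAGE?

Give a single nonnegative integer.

Answer: 8

Derivation:
Input: [-5, -5, 2, -5] (max |s|=5)
Stage 1 (CLIP -2 4): clip(-5,-2,4)=-2, clip(-5,-2,4)=-2, clip(2,-2,4)=2, clip(-5,-2,4)=-2 -> [-2, -2, 2, -2] (max |s|=2)
Stage 2 (AMPLIFY 2): -2*2=-4, -2*2=-4, 2*2=4, -2*2=-4 -> [-4, -4, 4, -4] (max |s|=4)
Stage 3 (CLIP -10 13): clip(-4,-10,13)=-4, clip(-4,-10,13)=-4, clip(4,-10,13)=4, clip(-4,-10,13)=-4 -> [-4, -4, 4, -4] (max |s|=4)
Stage 4 (SUM): sum[0..0]=-4, sum[0..1]=-8, sum[0..2]=-4, sum[0..3]=-8 -> [-4, -8, -4, -8] (max |s|=8)
Stage 5 (CLIP -5 14): clip(-4,-5,14)=-4, clip(-8,-5,14)=-5, clip(-4,-5,14)=-4, clip(-8,-5,14)=-5 -> [-4, -5, -4, -5] (max |s|=5)
Overall max amplitude: 8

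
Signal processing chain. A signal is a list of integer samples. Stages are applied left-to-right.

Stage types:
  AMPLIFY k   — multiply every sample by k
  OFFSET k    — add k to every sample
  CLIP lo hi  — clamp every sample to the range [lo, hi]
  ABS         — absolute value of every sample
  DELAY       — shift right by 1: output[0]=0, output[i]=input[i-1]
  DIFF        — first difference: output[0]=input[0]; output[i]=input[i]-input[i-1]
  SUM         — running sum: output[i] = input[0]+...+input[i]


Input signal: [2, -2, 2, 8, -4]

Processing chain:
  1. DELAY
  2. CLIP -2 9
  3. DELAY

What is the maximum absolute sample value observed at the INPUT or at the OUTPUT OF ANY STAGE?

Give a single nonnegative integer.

Answer: 8

Derivation:
Input: [2, -2, 2, 8, -4] (max |s|=8)
Stage 1 (DELAY): [0, 2, -2, 2, 8] = [0, 2, -2, 2, 8] -> [0, 2, -2, 2, 8] (max |s|=8)
Stage 2 (CLIP -2 9): clip(0,-2,9)=0, clip(2,-2,9)=2, clip(-2,-2,9)=-2, clip(2,-2,9)=2, clip(8,-2,9)=8 -> [0, 2, -2, 2, 8] (max |s|=8)
Stage 3 (DELAY): [0, 0, 2, -2, 2] = [0, 0, 2, -2, 2] -> [0, 0, 2, -2, 2] (max |s|=2)
Overall max amplitude: 8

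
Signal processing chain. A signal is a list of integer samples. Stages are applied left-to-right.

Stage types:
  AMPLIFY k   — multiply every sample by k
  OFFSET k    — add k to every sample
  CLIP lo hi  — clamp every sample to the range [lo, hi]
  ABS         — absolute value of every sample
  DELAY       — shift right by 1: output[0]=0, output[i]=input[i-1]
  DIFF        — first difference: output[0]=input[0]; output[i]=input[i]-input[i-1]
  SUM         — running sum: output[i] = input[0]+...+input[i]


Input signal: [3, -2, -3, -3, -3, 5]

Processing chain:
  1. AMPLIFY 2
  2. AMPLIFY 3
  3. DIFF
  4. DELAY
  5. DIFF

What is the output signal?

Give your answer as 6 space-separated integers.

Answer: 0 18 -48 24 6 0

Derivation:
Input: [3, -2, -3, -3, -3, 5]
Stage 1 (AMPLIFY 2): 3*2=6, -2*2=-4, -3*2=-6, -3*2=-6, -3*2=-6, 5*2=10 -> [6, -4, -6, -6, -6, 10]
Stage 2 (AMPLIFY 3): 6*3=18, -4*3=-12, -6*3=-18, -6*3=-18, -6*3=-18, 10*3=30 -> [18, -12, -18, -18, -18, 30]
Stage 3 (DIFF): s[0]=18, -12-18=-30, -18--12=-6, -18--18=0, -18--18=0, 30--18=48 -> [18, -30, -6, 0, 0, 48]
Stage 4 (DELAY): [0, 18, -30, -6, 0, 0] = [0, 18, -30, -6, 0, 0] -> [0, 18, -30, -6, 0, 0]
Stage 5 (DIFF): s[0]=0, 18-0=18, -30-18=-48, -6--30=24, 0--6=6, 0-0=0 -> [0, 18, -48, 24, 6, 0]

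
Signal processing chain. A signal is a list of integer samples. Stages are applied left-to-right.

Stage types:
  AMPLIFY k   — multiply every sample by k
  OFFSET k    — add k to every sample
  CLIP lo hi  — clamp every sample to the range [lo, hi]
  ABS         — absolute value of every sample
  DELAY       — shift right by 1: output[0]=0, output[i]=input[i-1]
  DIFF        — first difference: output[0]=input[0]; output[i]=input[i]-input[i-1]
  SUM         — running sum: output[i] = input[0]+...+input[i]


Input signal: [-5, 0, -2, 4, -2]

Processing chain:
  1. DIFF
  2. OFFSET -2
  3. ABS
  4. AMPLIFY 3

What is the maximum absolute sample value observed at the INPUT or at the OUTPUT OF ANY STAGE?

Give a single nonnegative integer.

Answer: 24

Derivation:
Input: [-5, 0, -2, 4, -2] (max |s|=5)
Stage 1 (DIFF): s[0]=-5, 0--5=5, -2-0=-2, 4--2=6, -2-4=-6 -> [-5, 5, -2, 6, -6] (max |s|=6)
Stage 2 (OFFSET -2): -5+-2=-7, 5+-2=3, -2+-2=-4, 6+-2=4, -6+-2=-8 -> [-7, 3, -4, 4, -8] (max |s|=8)
Stage 3 (ABS): |-7|=7, |3|=3, |-4|=4, |4|=4, |-8|=8 -> [7, 3, 4, 4, 8] (max |s|=8)
Stage 4 (AMPLIFY 3): 7*3=21, 3*3=9, 4*3=12, 4*3=12, 8*3=24 -> [21, 9, 12, 12, 24] (max |s|=24)
Overall max amplitude: 24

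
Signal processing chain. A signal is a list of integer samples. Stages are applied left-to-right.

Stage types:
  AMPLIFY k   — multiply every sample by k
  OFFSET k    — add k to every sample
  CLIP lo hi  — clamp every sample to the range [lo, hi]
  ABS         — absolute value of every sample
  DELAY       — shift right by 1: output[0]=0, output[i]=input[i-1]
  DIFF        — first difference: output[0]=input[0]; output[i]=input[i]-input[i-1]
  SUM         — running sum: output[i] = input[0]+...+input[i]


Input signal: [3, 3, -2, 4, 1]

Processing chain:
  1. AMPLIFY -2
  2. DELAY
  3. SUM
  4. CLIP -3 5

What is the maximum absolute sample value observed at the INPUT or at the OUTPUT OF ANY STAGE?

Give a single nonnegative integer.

Answer: 16

Derivation:
Input: [3, 3, -2, 4, 1] (max |s|=4)
Stage 1 (AMPLIFY -2): 3*-2=-6, 3*-2=-6, -2*-2=4, 4*-2=-8, 1*-2=-2 -> [-6, -6, 4, -8, -2] (max |s|=8)
Stage 2 (DELAY): [0, -6, -6, 4, -8] = [0, -6, -6, 4, -8] -> [0, -6, -6, 4, -8] (max |s|=8)
Stage 3 (SUM): sum[0..0]=0, sum[0..1]=-6, sum[0..2]=-12, sum[0..3]=-8, sum[0..4]=-16 -> [0, -6, -12, -8, -16] (max |s|=16)
Stage 4 (CLIP -3 5): clip(0,-3,5)=0, clip(-6,-3,5)=-3, clip(-12,-3,5)=-3, clip(-8,-3,5)=-3, clip(-16,-3,5)=-3 -> [0, -3, -3, -3, -3] (max |s|=3)
Overall max amplitude: 16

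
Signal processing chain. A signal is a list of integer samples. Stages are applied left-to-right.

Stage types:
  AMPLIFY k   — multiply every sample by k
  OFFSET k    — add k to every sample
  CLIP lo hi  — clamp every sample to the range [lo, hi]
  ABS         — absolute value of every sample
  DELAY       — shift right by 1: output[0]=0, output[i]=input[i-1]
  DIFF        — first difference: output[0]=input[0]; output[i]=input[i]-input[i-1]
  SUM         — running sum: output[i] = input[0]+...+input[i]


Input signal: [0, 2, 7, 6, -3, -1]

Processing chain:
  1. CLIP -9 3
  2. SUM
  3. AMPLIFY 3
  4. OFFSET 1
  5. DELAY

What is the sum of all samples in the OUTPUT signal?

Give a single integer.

Answer: 65

Derivation:
Input: [0, 2, 7, 6, -3, -1]
Stage 1 (CLIP -9 3): clip(0,-9,3)=0, clip(2,-9,3)=2, clip(7,-9,3)=3, clip(6,-9,3)=3, clip(-3,-9,3)=-3, clip(-1,-9,3)=-1 -> [0, 2, 3, 3, -3, -1]
Stage 2 (SUM): sum[0..0]=0, sum[0..1]=2, sum[0..2]=5, sum[0..3]=8, sum[0..4]=5, sum[0..5]=4 -> [0, 2, 5, 8, 5, 4]
Stage 3 (AMPLIFY 3): 0*3=0, 2*3=6, 5*3=15, 8*3=24, 5*3=15, 4*3=12 -> [0, 6, 15, 24, 15, 12]
Stage 4 (OFFSET 1): 0+1=1, 6+1=7, 15+1=16, 24+1=25, 15+1=16, 12+1=13 -> [1, 7, 16, 25, 16, 13]
Stage 5 (DELAY): [0, 1, 7, 16, 25, 16] = [0, 1, 7, 16, 25, 16] -> [0, 1, 7, 16, 25, 16]
Output sum: 65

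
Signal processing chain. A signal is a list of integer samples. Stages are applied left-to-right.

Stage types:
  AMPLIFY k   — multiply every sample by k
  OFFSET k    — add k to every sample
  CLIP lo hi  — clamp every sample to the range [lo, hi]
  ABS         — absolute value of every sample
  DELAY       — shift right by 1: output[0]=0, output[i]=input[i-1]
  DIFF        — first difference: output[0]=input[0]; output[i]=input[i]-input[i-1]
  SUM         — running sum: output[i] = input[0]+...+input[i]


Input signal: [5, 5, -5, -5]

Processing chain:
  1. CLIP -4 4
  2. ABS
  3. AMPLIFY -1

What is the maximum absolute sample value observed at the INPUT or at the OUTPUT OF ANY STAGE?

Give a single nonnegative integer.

Answer: 5

Derivation:
Input: [5, 5, -5, -5] (max |s|=5)
Stage 1 (CLIP -4 4): clip(5,-4,4)=4, clip(5,-4,4)=4, clip(-5,-4,4)=-4, clip(-5,-4,4)=-4 -> [4, 4, -4, -4] (max |s|=4)
Stage 2 (ABS): |4|=4, |4|=4, |-4|=4, |-4|=4 -> [4, 4, 4, 4] (max |s|=4)
Stage 3 (AMPLIFY -1): 4*-1=-4, 4*-1=-4, 4*-1=-4, 4*-1=-4 -> [-4, -4, -4, -4] (max |s|=4)
Overall max amplitude: 5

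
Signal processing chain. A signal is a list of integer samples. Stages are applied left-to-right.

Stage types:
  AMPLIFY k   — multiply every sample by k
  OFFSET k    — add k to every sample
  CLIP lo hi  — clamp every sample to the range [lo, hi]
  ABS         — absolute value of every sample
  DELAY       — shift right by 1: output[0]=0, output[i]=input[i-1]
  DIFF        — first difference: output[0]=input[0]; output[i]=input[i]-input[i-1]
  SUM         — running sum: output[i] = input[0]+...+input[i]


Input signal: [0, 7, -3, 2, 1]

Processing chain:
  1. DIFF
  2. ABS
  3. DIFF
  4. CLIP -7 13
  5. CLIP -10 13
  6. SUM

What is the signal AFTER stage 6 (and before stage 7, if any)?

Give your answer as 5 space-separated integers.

Input: [0, 7, -3, 2, 1]
Stage 1 (DIFF): s[0]=0, 7-0=7, -3-7=-10, 2--3=5, 1-2=-1 -> [0, 7, -10, 5, -1]
Stage 2 (ABS): |0|=0, |7|=7, |-10|=10, |5|=5, |-1|=1 -> [0, 7, 10, 5, 1]
Stage 3 (DIFF): s[0]=0, 7-0=7, 10-7=3, 5-10=-5, 1-5=-4 -> [0, 7, 3, -5, -4]
Stage 4 (CLIP -7 13): clip(0,-7,13)=0, clip(7,-7,13)=7, clip(3,-7,13)=3, clip(-5,-7,13)=-5, clip(-4,-7,13)=-4 -> [0, 7, 3, -5, -4]
Stage 5 (CLIP -10 13): clip(0,-10,13)=0, clip(7,-10,13)=7, clip(3,-10,13)=3, clip(-5,-10,13)=-5, clip(-4,-10,13)=-4 -> [0, 7, 3, -5, -4]
Stage 6 (SUM): sum[0..0]=0, sum[0..1]=7, sum[0..2]=10, sum[0..3]=5, sum[0..4]=1 -> [0, 7, 10, 5, 1]

Answer: 0 7 10 5 1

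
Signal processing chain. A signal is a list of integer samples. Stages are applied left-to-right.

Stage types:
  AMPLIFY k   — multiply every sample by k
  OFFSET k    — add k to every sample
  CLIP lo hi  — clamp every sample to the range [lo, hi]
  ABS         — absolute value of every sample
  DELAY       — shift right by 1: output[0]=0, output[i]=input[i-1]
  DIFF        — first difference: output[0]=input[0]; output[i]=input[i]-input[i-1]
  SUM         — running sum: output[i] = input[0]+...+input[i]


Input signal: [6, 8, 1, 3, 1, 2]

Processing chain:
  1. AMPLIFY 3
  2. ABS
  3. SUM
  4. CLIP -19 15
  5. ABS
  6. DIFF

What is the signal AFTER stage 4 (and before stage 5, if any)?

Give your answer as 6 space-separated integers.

Answer: 15 15 15 15 15 15

Derivation:
Input: [6, 8, 1, 3, 1, 2]
Stage 1 (AMPLIFY 3): 6*3=18, 8*3=24, 1*3=3, 3*3=9, 1*3=3, 2*3=6 -> [18, 24, 3, 9, 3, 6]
Stage 2 (ABS): |18|=18, |24|=24, |3|=3, |9|=9, |3|=3, |6|=6 -> [18, 24, 3, 9, 3, 6]
Stage 3 (SUM): sum[0..0]=18, sum[0..1]=42, sum[0..2]=45, sum[0..3]=54, sum[0..4]=57, sum[0..5]=63 -> [18, 42, 45, 54, 57, 63]
Stage 4 (CLIP -19 15): clip(18,-19,15)=15, clip(42,-19,15)=15, clip(45,-19,15)=15, clip(54,-19,15)=15, clip(57,-19,15)=15, clip(63,-19,15)=15 -> [15, 15, 15, 15, 15, 15]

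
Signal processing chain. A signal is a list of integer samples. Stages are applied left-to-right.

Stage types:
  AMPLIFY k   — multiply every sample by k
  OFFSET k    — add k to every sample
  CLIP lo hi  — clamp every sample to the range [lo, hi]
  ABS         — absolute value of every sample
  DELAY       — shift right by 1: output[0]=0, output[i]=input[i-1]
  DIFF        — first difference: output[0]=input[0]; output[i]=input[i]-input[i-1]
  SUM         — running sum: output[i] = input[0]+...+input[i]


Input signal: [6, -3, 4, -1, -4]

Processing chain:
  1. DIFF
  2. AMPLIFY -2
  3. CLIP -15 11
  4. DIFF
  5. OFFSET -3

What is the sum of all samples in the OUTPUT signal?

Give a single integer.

Answer: -9

Derivation:
Input: [6, -3, 4, -1, -4]
Stage 1 (DIFF): s[0]=6, -3-6=-9, 4--3=7, -1-4=-5, -4--1=-3 -> [6, -9, 7, -5, -3]
Stage 2 (AMPLIFY -2): 6*-2=-12, -9*-2=18, 7*-2=-14, -5*-2=10, -3*-2=6 -> [-12, 18, -14, 10, 6]
Stage 3 (CLIP -15 11): clip(-12,-15,11)=-12, clip(18,-15,11)=11, clip(-14,-15,11)=-14, clip(10,-15,11)=10, clip(6,-15,11)=6 -> [-12, 11, -14, 10, 6]
Stage 4 (DIFF): s[0]=-12, 11--12=23, -14-11=-25, 10--14=24, 6-10=-4 -> [-12, 23, -25, 24, -4]
Stage 5 (OFFSET -3): -12+-3=-15, 23+-3=20, -25+-3=-28, 24+-3=21, -4+-3=-7 -> [-15, 20, -28, 21, -7]
Output sum: -9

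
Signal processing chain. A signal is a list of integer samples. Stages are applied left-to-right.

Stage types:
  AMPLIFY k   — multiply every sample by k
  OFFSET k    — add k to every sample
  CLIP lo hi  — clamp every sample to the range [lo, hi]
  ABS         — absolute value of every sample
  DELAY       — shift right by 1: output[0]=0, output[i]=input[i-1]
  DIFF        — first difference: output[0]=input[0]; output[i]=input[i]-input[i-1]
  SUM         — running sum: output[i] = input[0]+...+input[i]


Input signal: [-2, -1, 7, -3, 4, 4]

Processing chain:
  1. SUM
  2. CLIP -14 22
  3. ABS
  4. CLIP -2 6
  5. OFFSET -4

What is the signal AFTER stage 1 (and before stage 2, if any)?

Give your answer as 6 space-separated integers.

Answer: -2 -3 4 1 5 9

Derivation:
Input: [-2, -1, 7, -3, 4, 4]
Stage 1 (SUM): sum[0..0]=-2, sum[0..1]=-3, sum[0..2]=4, sum[0..3]=1, sum[0..4]=5, sum[0..5]=9 -> [-2, -3, 4, 1, 5, 9]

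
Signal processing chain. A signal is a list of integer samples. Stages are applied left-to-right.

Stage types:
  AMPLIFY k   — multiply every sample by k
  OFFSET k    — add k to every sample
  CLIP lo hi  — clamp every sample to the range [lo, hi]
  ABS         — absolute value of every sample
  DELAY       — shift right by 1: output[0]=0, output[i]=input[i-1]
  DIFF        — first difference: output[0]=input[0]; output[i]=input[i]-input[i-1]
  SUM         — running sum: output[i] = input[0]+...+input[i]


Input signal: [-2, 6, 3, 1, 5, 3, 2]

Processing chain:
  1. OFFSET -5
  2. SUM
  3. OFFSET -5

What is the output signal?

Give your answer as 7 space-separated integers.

Input: [-2, 6, 3, 1, 5, 3, 2]
Stage 1 (OFFSET -5): -2+-5=-7, 6+-5=1, 3+-5=-2, 1+-5=-4, 5+-5=0, 3+-5=-2, 2+-5=-3 -> [-7, 1, -2, -4, 0, -2, -3]
Stage 2 (SUM): sum[0..0]=-7, sum[0..1]=-6, sum[0..2]=-8, sum[0..3]=-12, sum[0..4]=-12, sum[0..5]=-14, sum[0..6]=-17 -> [-7, -6, -8, -12, -12, -14, -17]
Stage 3 (OFFSET -5): -7+-5=-12, -6+-5=-11, -8+-5=-13, -12+-5=-17, -12+-5=-17, -14+-5=-19, -17+-5=-22 -> [-12, -11, -13, -17, -17, -19, -22]

Answer: -12 -11 -13 -17 -17 -19 -22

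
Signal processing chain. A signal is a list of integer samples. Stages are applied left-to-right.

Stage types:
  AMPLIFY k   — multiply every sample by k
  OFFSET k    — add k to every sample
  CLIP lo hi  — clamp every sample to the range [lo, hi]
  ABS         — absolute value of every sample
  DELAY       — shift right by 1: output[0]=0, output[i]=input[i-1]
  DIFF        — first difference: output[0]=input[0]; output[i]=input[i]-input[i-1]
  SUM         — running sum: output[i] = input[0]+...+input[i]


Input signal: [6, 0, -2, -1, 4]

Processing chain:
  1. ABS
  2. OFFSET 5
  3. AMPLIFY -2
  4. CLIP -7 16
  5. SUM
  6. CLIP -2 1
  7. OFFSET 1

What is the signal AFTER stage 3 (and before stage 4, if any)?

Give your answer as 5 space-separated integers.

Input: [6, 0, -2, -1, 4]
Stage 1 (ABS): |6|=6, |0|=0, |-2|=2, |-1|=1, |4|=4 -> [6, 0, 2, 1, 4]
Stage 2 (OFFSET 5): 6+5=11, 0+5=5, 2+5=7, 1+5=6, 4+5=9 -> [11, 5, 7, 6, 9]
Stage 3 (AMPLIFY -2): 11*-2=-22, 5*-2=-10, 7*-2=-14, 6*-2=-12, 9*-2=-18 -> [-22, -10, -14, -12, -18]

Answer: -22 -10 -14 -12 -18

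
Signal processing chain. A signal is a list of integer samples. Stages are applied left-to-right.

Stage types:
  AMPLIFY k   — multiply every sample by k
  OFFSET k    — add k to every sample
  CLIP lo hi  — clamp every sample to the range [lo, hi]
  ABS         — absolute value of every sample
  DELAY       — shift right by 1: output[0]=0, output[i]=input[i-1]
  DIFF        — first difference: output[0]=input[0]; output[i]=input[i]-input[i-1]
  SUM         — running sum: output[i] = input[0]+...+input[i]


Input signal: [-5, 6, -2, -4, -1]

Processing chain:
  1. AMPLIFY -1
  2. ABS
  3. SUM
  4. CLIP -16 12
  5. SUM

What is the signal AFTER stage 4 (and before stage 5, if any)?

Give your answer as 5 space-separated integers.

Answer: 5 11 12 12 12

Derivation:
Input: [-5, 6, -2, -4, -1]
Stage 1 (AMPLIFY -1): -5*-1=5, 6*-1=-6, -2*-1=2, -4*-1=4, -1*-1=1 -> [5, -6, 2, 4, 1]
Stage 2 (ABS): |5|=5, |-6|=6, |2|=2, |4|=4, |1|=1 -> [5, 6, 2, 4, 1]
Stage 3 (SUM): sum[0..0]=5, sum[0..1]=11, sum[0..2]=13, sum[0..3]=17, sum[0..4]=18 -> [5, 11, 13, 17, 18]
Stage 4 (CLIP -16 12): clip(5,-16,12)=5, clip(11,-16,12)=11, clip(13,-16,12)=12, clip(17,-16,12)=12, clip(18,-16,12)=12 -> [5, 11, 12, 12, 12]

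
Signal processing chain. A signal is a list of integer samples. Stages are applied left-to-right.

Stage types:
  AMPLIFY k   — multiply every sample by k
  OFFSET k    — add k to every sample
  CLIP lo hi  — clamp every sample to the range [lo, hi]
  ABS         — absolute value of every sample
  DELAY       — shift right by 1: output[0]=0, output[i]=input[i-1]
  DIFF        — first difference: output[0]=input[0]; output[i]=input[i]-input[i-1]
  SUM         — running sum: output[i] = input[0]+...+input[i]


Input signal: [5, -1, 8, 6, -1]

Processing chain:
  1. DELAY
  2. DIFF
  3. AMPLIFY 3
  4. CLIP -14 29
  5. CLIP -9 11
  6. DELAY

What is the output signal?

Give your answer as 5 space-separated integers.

Answer: 0 0 11 -9 11

Derivation:
Input: [5, -1, 8, 6, -1]
Stage 1 (DELAY): [0, 5, -1, 8, 6] = [0, 5, -1, 8, 6] -> [0, 5, -1, 8, 6]
Stage 2 (DIFF): s[0]=0, 5-0=5, -1-5=-6, 8--1=9, 6-8=-2 -> [0, 5, -6, 9, -2]
Stage 3 (AMPLIFY 3): 0*3=0, 5*3=15, -6*3=-18, 9*3=27, -2*3=-6 -> [0, 15, -18, 27, -6]
Stage 4 (CLIP -14 29): clip(0,-14,29)=0, clip(15,-14,29)=15, clip(-18,-14,29)=-14, clip(27,-14,29)=27, clip(-6,-14,29)=-6 -> [0, 15, -14, 27, -6]
Stage 5 (CLIP -9 11): clip(0,-9,11)=0, clip(15,-9,11)=11, clip(-14,-9,11)=-9, clip(27,-9,11)=11, clip(-6,-9,11)=-6 -> [0, 11, -9, 11, -6]
Stage 6 (DELAY): [0, 0, 11, -9, 11] = [0, 0, 11, -9, 11] -> [0, 0, 11, -9, 11]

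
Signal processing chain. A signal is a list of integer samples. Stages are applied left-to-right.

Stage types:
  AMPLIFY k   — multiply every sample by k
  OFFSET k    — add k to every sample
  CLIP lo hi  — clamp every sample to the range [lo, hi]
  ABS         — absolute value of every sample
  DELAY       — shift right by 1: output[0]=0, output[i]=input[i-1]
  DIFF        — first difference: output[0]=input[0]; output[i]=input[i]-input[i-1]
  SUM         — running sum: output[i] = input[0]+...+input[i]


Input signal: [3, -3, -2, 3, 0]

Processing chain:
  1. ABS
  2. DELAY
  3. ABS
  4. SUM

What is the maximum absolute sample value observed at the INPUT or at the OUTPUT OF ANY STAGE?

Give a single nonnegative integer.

Answer: 11

Derivation:
Input: [3, -3, -2, 3, 0] (max |s|=3)
Stage 1 (ABS): |3|=3, |-3|=3, |-2|=2, |3|=3, |0|=0 -> [3, 3, 2, 3, 0] (max |s|=3)
Stage 2 (DELAY): [0, 3, 3, 2, 3] = [0, 3, 3, 2, 3] -> [0, 3, 3, 2, 3] (max |s|=3)
Stage 3 (ABS): |0|=0, |3|=3, |3|=3, |2|=2, |3|=3 -> [0, 3, 3, 2, 3] (max |s|=3)
Stage 4 (SUM): sum[0..0]=0, sum[0..1]=3, sum[0..2]=6, sum[0..3]=8, sum[0..4]=11 -> [0, 3, 6, 8, 11] (max |s|=11)
Overall max amplitude: 11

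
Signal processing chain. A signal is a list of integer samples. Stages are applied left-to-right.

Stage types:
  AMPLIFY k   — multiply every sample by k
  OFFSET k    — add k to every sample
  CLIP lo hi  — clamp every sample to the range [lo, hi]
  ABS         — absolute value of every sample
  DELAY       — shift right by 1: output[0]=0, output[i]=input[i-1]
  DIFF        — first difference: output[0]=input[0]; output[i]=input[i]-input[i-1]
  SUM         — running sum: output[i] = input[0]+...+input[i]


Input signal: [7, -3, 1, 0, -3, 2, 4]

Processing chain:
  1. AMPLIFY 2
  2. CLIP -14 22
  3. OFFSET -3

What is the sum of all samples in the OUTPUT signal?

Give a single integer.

Input: [7, -3, 1, 0, -3, 2, 4]
Stage 1 (AMPLIFY 2): 7*2=14, -3*2=-6, 1*2=2, 0*2=0, -3*2=-6, 2*2=4, 4*2=8 -> [14, -6, 2, 0, -6, 4, 8]
Stage 2 (CLIP -14 22): clip(14,-14,22)=14, clip(-6,-14,22)=-6, clip(2,-14,22)=2, clip(0,-14,22)=0, clip(-6,-14,22)=-6, clip(4,-14,22)=4, clip(8,-14,22)=8 -> [14, -6, 2, 0, -6, 4, 8]
Stage 3 (OFFSET -3): 14+-3=11, -6+-3=-9, 2+-3=-1, 0+-3=-3, -6+-3=-9, 4+-3=1, 8+-3=5 -> [11, -9, -1, -3, -9, 1, 5]
Output sum: -5

Answer: -5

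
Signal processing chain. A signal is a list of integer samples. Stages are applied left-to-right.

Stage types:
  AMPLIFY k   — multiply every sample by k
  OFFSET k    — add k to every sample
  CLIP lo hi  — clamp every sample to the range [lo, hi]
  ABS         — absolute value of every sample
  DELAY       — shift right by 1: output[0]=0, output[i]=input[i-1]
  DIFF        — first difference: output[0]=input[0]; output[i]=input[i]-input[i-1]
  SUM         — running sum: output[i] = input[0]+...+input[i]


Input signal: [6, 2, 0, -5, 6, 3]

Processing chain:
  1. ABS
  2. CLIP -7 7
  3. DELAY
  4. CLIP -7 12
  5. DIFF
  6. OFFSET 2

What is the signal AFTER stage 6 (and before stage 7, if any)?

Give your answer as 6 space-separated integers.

Input: [6, 2, 0, -5, 6, 3]
Stage 1 (ABS): |6|=6, |2|=2, |0|=0, |-5|=5, |6|=6, |3|=3 -> [6, 2, 0, 5, 6, 3]
Stage 2 (CLIP -7 7): clip(6,-7,7)=6, clip(2,-7,7)=2, clip(0,-7,7)=0, clip(5,-7,7)=5, clip(6,-7,7)=6, clip(3,-7,7)=3 -> [6, 2, 0, 5, 6, 3]
Stage 3 (DELAY): [0, 6, 2, 0, 5, 6] = [0, 6, 2, 0, 5, 6] -> [0, 6, 2, 0, 5, 6]
Stage 4 (CLIP -7 12): clip(0,-7,12)=0, clip(6,-7,12)=6, clip(2,-7,12)=2, clip(0,-7,12)=0, clip(5,-7,12)=5, clip(6,-7,12)=6 -> [0, 6, 2, 0, 5, 6]
Stage 5 (DIFF): s[0]=0, 6-0=6, 2-6=-4, 0-2=-2, 5-0=5, 6-5=1 -> [0, 6, -4, -2, 5, 1]
Stage 6 (OFFSET 2): 0+2=2, 6+2=8, -4+2=-2, -2+2=0, 5+2=7, 1+2=3 -> [2, 8, -2, 0, 7, 3]

Answer: 2 8 -2 0 7 3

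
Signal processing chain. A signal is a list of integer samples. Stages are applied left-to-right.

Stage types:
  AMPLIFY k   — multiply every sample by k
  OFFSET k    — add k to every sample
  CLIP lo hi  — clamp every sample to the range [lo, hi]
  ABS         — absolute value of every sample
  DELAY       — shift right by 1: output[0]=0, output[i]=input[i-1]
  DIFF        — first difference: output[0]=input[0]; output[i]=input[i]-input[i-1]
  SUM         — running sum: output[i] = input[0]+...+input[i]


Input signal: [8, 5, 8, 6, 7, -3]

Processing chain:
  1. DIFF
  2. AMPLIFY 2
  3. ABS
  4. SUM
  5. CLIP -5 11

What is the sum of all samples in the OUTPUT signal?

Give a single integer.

Input: [8, 5, 8, 6, 7, -3]
Stage 1 (DIFF): s[0]=8, 5-8=-3, 8-5=3, 6-8=-2, 7-6=1, -3-7=-10 -> [8, -3, 3, -2, 1, -10]
Stage 2 (AMPLIFY 2): 8*2=16, -3*2=-6, 3*2=6, -2*2=-4, 1*2=2, -10*2=-20 -> [16, -6, 6, -4, 2, -20]
Stage 3 (ABS): |16|=16, |-6|=6, |6|=6, |-4|=4, |2|=2, |-20|=20 -> [16, 6, 6, 4, 2, 20]
Stage 4 (SUM): sum[0..0]=16, sum[0..1]=22, sum[0..2]=28, sum[0..3]=32, sum[0..4]=34, sum[0..5]=54 -> [16, 22, 28, 32, 34, 54]
Stage 5 (CLIP -5 11): clip(16,-5,11)=11, clip(22,-5,11)=11, clip(28,-5,11)=11, clip(32,-5,11)=11, clip(34,-5,11)=11, clip(54,-5,11)=11 -> [11, 11, 11, 11, 11, 11]
Output sum: 66

Answer: 66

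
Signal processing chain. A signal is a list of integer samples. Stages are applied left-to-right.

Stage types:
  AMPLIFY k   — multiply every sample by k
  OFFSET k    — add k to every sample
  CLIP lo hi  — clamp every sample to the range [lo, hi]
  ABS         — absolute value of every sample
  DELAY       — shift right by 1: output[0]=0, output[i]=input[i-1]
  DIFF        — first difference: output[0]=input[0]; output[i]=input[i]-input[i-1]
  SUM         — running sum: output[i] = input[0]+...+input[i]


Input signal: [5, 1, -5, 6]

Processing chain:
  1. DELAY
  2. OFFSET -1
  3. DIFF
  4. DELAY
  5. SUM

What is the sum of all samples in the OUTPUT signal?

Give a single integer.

Answer: 3

Derivation:
Input: [5, 1, -5, 6]
Stage 1 (DELAY): [0, 5, 1, -5] = [0, 5, 1, -5] -> [0, 5, 1, -5]
Stage 2 (OFFSET -1): 0+-1=-1, 5+-1=4, 1+-1=0, -5+-1=-6 -> [-1, 4, 0, -6]
Stage 3 (DIFF): s[0]=-1, 4--1=5, 0-4=-4, -6-0=-6 -> [-1, 5, -4, -6]
Stage 4 (DELAY): [0, -1, 5, -4] = [0, -1, 5, -4] -> [0, -1, 5, -4]
Stage 5 (SUM): sum[0..0]=0, sum[0..1]=-1, sum[0..2]=4, sum[0..3]=0 -> [0, -1, 4, 0]
Output sum: 3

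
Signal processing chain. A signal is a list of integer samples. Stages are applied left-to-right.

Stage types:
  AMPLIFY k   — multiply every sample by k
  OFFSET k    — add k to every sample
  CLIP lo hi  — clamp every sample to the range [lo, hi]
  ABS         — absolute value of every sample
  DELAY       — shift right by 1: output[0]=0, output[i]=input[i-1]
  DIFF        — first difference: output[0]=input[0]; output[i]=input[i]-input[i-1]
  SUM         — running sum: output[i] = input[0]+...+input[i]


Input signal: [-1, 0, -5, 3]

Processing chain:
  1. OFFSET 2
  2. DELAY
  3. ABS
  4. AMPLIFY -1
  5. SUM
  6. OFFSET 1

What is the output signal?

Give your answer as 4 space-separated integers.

Answer: 1 0 -2 -5

Derivation:
Input: [-1, 0, -5, 3]
Stage 1 (OFFSET 2): -1+2=1, 0+2=2, -5+2=-3, 3+2=5 -> [1, 2, -3, 5]
Stage 2 (DELAY): [0, 1, 2, -3] = [0, 1, 2, -3] -> [0, 1, 2, -3]
Stage 3 (ABS): |0|=0, |1|=1, |2|=2, |-3|=3 -> [0, 1, 2, 3]
Stage 4 (AMPLIFY -1): 0*-1=0, 1*-1=-1, 2*-1=-2, 3*-1=-3 -> [0, -1, -2, -3]
Stage 5 (SUM): sum[0..0]=0, sum[0..1]=-1, sum[0..2]=-3, sum[0..3]=-6 -> [0, -1, -3, -6]
Stage 6 (OFFSET 1): 0+1=1, -1+1=0, -3+1=-2, -6+1=-5 -> [1, 0, -2, -5]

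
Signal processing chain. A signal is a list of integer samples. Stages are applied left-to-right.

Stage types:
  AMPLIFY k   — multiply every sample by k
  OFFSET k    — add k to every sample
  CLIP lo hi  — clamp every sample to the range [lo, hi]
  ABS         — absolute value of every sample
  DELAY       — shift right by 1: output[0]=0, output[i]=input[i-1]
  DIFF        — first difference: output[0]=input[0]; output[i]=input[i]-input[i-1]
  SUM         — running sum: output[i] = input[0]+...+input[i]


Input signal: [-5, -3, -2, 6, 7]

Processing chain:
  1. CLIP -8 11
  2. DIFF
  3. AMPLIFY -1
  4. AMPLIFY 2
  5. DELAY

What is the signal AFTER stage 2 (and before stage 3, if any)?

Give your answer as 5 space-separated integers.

Input: [-5, -3, -2, 6, 7]
Stage 1 (CLIP -8 11): clip(-5,-8,11)=-5, clip(-3,-8,11)=-3, clip(-2,-8,11)=-2, clip(6,-8,11)=6, clip(7,-8,11)=7 -> [-5, -3, -2, 6, 7]
Stage 2 (DIFF): s[0]=-5, -3--5=2, -2--3=1, 6--2=8, 7-6=1 -> [-5, 2, 1, 8, 1]

Answer: -5 2 1 8 1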